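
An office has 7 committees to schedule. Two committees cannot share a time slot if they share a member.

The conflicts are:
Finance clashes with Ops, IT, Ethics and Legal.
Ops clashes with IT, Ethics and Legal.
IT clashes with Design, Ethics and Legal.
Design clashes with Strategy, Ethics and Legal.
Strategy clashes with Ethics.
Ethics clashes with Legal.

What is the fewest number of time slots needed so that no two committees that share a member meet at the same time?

5

Finance, Ops, IT, Ethics, Legal are mutually in conflict, so at least 5 time slots are needed.
Using 5 time slots: Finance=4, Ops=5, IT=3, Design=4, Strategy=2, Ethics=1, Legal=2. Every pair that conflicts lands in different time slots.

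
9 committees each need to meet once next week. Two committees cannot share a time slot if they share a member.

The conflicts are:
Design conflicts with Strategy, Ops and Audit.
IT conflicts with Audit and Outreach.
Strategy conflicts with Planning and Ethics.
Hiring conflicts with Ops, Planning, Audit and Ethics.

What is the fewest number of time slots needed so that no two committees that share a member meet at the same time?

3

The cycle Ethics-Hiring-Audit-Design-Strategy-Ethics has odd length 5, so it cannot be 2-colored; at least 3 time slots are needed.
3 time slots suffice: time slot 1 → {Design, IT, Hiring}; time slot 2 → {Strategy, Ops, Audit, Outreach}; time slot 3 → {Planning, Ethics}. No two conflicting committees share a time slot.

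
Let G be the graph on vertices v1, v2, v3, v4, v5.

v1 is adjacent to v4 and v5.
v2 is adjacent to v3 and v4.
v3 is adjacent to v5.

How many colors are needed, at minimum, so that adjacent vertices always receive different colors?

The cycle v4-v2-v3-v5-v1-v4 has odd length 5, so it cannot be 2-colored; at least 3 colors are needed.
A valid assignment using 3 colors: v1=2, v2=2, v3=1, v4=1, v5=3. Each edge has distinct colors on its endpoints.

3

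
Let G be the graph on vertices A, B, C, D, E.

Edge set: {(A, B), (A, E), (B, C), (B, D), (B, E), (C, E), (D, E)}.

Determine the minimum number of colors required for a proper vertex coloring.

3

A, B, E form a triangle, so at least 3 colors are needed.
3 colors suffice: color 1 → {E}; color 2 → {B}; color 3 → {A, C, D}. No two adjacent vertices share a color.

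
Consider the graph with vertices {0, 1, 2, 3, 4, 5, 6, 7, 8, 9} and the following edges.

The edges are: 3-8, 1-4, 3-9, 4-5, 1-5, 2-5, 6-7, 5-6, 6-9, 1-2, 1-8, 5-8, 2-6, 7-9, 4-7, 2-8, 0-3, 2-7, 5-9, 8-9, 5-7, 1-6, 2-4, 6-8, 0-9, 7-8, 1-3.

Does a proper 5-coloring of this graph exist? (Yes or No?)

The chromatic number is 5. 5, 6, 7, 8, 9 are mutually adjacent (a clique of size 5), so at least 5 colors are needed.
5 colors suffice: color a → {0, 4, 8}; color b → {3, 5}; color c → {2, 9}; color d → {1, 7}; color e → {6}.
That is already a proper 5-coloring.

Yes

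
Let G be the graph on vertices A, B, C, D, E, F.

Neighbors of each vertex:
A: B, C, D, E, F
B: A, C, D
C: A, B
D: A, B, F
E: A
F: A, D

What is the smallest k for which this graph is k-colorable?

3

A, B, C are pairwise adjacent, so at least 3 colors are needed.
3 colors suffice: A=1, B=3, C=2, D=2, E=2, F=3. Every edge joins two different colors.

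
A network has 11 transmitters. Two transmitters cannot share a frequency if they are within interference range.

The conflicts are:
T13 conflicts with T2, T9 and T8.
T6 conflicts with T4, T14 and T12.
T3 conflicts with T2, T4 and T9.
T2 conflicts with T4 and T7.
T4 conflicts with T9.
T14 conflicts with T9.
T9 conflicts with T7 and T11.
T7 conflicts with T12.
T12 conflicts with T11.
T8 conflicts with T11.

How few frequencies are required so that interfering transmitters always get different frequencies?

3

T3, T4, T9 all conflict with each other, so at least 3 frequencies are needed.
A valid assignment using 3 frequencies: T13=2, T6=3, T3=3, T2=1, T4=2, T14=2, T9=1, T7=2, T12=1, T8=1, T11=2. Every pair that conflicts lands in different frequencies.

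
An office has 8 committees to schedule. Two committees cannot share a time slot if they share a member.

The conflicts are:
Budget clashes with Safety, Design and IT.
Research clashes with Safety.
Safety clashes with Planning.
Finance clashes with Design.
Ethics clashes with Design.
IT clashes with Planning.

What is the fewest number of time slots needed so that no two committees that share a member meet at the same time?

2

Budget and Safety conflict, so at least 2 time slots are needed.
A valid assignment using 2 time slots: Budget=1, Research=1, Safety=2, Finance=1, Ethics=1, Design=2, IT=2, Planning=1. Each listed conflict is separated.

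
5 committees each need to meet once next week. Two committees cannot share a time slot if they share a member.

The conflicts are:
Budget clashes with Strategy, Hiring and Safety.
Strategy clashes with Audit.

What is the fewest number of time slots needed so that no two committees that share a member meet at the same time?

2

Budget and Strategy conflict, so at least 2 time slots are needed.
A valid assignment using 2 time slots: Budget=1, Strategy=2, Hiring=2, Safety=2, Audit=1. Each listed conflict is separated.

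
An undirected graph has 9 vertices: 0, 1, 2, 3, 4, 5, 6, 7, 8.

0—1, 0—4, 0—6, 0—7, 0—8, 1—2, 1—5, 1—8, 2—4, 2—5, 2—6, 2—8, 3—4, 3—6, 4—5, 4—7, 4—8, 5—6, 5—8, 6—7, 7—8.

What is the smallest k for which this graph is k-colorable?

4

1, 2, 5, 8 are pairwise adjacent (a clique of size 4), so at least 4 colors are needed.
4 colors suffice: color red → {6, 8}; color blue → {1, 4}; color green → {0, 2, 3}; color yellow → {5, 7}. Every edge joins two different colors.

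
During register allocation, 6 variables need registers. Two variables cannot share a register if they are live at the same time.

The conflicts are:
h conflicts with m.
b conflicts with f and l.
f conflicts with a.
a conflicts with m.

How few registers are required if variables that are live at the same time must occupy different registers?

2

a and m conflict, so at least 2 registers are needed.
2 registers suffice: register 1 → {f, l, m}; register 2 → {h, b, a}. No two conflicting variables share a register.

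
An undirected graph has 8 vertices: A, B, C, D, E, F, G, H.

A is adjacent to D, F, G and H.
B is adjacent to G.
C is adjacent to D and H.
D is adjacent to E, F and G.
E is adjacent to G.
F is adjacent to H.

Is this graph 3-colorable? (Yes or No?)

The chromatic number is 3. A, F, H are pairwise adjacent, so at least 3 colors are needed.
A valid assignment using 3 colors: A=green, B=red, C=blue, D=red, E=green, F=blue, G=blue, H=red.
That is already a proper 3-coloring.

Yes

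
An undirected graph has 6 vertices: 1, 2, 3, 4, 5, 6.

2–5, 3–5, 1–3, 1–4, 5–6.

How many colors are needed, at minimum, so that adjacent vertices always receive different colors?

3 and 5 are adjacent, so at least 2 colors are needed.
A valid assignment using 2 colors: 1=a, 2=b, 3=b, 4=b, 5=a, 6=b. Every edge joins two different colors.

2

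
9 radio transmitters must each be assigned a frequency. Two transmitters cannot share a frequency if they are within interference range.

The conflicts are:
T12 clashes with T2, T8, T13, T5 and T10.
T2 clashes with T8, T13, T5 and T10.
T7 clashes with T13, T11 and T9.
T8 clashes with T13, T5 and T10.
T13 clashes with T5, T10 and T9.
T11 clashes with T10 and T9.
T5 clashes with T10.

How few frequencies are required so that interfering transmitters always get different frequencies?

T12, T2, T8, T13, T5, T10 all conflict with each other, so at least 6 frequencies are needed.
Using 6 frequencies: T12=3, T2=5, T7=3, T8=4, T13=1, T11=1, T5=6, T10=2, T9=2. No two conflicting transmitters share a frequency.

6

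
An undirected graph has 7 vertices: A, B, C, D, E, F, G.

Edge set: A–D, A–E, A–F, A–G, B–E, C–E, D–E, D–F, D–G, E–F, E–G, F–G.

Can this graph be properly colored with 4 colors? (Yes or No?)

A, D, E, F, G are mutually adjacent (a clique of size 5), so at least 5 colors are needed.
So 4 colors are not enough.

No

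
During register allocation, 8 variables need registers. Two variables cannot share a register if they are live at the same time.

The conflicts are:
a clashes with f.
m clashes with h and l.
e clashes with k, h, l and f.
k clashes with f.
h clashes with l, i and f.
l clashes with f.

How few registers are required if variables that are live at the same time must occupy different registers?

e, h, l, f are mutually in conflict, so at least 4 registers are needed.
4 registers suffice: register 1 → {m, i, f}; register 2 → {a, k, h}; register 3 → {e}; register 4 → {l}. Every pair that conflicts lands in different registers.

4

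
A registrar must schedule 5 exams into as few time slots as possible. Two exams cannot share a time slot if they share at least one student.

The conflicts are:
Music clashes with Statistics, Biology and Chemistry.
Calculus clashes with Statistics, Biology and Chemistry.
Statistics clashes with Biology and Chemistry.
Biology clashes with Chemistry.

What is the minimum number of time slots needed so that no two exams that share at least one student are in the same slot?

Calculus, Statistics, Biology, Chemistry all conflict with each other, so at least 4 time slots are needed.
Using 4 time slots: Music=4, Calculus=4, Statistics=2, Biology=3, Chemistry=1. Each listed conflict is separated.

4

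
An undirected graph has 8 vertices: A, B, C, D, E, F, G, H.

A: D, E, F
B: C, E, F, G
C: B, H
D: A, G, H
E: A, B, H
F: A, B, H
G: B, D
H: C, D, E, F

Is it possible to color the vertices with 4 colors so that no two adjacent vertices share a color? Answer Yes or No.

The chromatic number is 3. The cycle H-C-B-G-D-H has odd length 5, so it cannot be 2-colored; at least 3 colors are needed.
A valid assignment using 3 colors: A=red, B=red, C=blue, D=blue, E=blue, F=blue, G=green, H=red.
Since 4 ≥ 3, a proper 4-coloring certainly exists.

Yes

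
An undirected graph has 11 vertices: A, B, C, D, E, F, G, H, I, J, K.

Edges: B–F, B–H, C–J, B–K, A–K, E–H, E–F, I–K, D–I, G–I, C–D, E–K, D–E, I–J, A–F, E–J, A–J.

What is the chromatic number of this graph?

B and F are adjacent, so at least 2 colors are needed.
A valid assignment using 2 colors: A=1, B=1, C=1, D=2, E=1, F=2, G=2, H=2, I=1, J=2, K=2. Each edge has distinct colors on its endpoints.

2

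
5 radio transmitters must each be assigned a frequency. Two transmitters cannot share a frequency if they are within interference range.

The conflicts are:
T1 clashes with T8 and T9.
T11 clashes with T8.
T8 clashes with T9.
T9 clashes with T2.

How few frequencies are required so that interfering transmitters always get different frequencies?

3

T1, T8, T9 all conflict with each other, so at least 3 frequencies are needed.
3 frequencies suffice: T1=3, T11=2, T8=1, T9=2, T2=1. Every pair that conflicts lands in different frequencies.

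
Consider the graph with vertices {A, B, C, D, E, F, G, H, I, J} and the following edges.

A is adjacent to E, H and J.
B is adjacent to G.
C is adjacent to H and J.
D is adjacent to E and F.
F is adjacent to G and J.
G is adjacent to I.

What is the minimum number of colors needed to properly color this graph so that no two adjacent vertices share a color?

The cycle E-A-J-F-D-E has odd length 5, so it cannot be 2-colored; at least 3 colors are needed.
3 colors suffice: A=2, B=2, C=2, D=3, E=1, F=2, G=1, H=1, I=2, J=1. No two adjacent vertices share a color.

3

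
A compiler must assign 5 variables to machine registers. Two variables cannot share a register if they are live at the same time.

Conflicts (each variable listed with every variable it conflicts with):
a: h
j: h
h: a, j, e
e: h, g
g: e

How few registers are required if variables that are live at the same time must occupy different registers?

2

a and h conflict, so at least 2 registers are needed.
2 registers suffice: a=2, j=2, h=1, e=2, g=1. No two conflicting variables share a register.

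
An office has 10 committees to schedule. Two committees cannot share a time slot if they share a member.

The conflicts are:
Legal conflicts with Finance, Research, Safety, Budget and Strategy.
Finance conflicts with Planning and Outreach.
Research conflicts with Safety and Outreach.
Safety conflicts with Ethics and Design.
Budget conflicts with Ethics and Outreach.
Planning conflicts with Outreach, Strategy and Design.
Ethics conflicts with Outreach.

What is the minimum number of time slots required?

3

Finance, Planning, Outreach all conflict with each other, so at least 3 time slots are needed.
3 time slots suffice: time slot 1 → {Legal, Outreach, Design}; time slot 2 → {Safety, Budget, Planning}; time slot 3 → {Finance, Research, Ethics, Strategy}. Each listed conflict is separated.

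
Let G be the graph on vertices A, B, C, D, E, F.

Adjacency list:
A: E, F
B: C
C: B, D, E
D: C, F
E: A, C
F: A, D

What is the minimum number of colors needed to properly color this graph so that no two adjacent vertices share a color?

The cycle F-D-C-E-A-F has odd length 5, so it cannot be 2-colored; at least 3 colors are needed.
3 colors suffice: color red → {C, F}; color blue → {A, B, D}; color green → {E}. Every edge joins two different colors.

3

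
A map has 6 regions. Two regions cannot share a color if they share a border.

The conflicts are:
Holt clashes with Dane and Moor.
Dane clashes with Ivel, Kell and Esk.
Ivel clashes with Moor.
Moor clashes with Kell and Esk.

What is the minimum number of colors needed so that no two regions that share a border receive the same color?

2

Holt and Moor conflict, so at least 2 colors are needed.
2 colors suffice: Holt=2, Dane=1, Ivel=2, Moor=1, Kell=2, Esk=2. Each listed conflict is separated.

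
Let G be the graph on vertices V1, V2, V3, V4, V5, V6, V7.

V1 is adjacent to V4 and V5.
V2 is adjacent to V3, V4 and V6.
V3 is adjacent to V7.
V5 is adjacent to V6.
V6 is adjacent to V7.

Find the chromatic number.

3

The cycle V1-V5-V6-V2-V4-V1 has odd length 5, so it cannot be 2-colored; at least 3 colors are needed.
One proper 3-coloring: V1=1, V2=2, V3=1, V4=3, V5=2, V6=1, V7=2. Every edge joins two different colors.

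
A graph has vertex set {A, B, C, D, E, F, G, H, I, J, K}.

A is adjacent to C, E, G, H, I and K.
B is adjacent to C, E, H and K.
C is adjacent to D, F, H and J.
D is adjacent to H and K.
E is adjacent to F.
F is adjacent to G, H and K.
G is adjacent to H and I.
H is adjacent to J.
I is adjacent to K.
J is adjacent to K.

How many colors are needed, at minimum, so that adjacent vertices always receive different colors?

B, C, H are mutually adjacent, so at least 3 colors are needed.
3 colors suffice: color 1 → {E, H, I}; color 2 → {C, G, K}; color 3 → {A, B, D, F, J}. Each edge has distinct colors on its endpoints.

3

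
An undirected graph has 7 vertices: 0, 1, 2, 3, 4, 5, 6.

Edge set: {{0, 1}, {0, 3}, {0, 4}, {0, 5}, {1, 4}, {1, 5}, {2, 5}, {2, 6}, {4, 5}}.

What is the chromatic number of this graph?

0, 1, 4, 5 form a clique, so at least 4 colors are needed.
One proper 4-coloring: 0=blue, 1=green, 2=blue, 3=red, 4=yellow, 5=red, 6=red. No two adjacent vertices share a color.

4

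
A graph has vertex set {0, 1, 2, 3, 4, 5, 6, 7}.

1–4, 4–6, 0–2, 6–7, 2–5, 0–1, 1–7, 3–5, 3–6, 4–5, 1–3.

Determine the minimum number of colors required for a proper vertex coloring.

The cycle 0-1-3-5-2-0 has odd length 5, so it cannot be 2-colored; at least 3 colors are needed.
3 colors suffice: color a → {1, 5, 6}; color b → {0, 3, 4, 7}; color c → {2}. No two adjacent vertices share a color.

3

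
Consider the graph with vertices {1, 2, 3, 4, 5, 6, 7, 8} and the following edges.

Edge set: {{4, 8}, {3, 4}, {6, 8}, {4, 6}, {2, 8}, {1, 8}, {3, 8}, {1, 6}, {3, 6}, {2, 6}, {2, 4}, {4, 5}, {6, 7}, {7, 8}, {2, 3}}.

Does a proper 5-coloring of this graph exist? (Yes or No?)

The chromatic number is 5. 2, 3, 4, 6, 8 are mutually adjacent (a clique of size 5), so at least 5 colors are needed.
5 colors suffice: color red → {5, 6}; color blue → {8}; color green → {1, 4, 7}; color yellow → {3}; color purple → {2}.
That is already a proper 5-coloring.

Yes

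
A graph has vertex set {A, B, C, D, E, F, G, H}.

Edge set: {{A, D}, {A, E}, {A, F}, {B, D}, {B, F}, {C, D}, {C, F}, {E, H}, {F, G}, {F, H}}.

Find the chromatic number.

2

E and H are adjacent, so at least 2 colors are needed.
One proper 2-coloring: A=2, B=2, C=2, D=1, E=1, F=1, G=2, H=2. Each edge has distinct colors on its endpoints.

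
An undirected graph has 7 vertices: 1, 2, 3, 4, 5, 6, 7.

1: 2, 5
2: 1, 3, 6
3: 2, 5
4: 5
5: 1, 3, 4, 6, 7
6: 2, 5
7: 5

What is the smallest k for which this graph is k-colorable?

2

5 and 7 are adjacent, so at least 2 colors are needed.
A valid assignment using 2 colors: 1=b, 2=a, 3=b, 4=b, 5=a, 6=b, 7=b. Every edge joins two different colors.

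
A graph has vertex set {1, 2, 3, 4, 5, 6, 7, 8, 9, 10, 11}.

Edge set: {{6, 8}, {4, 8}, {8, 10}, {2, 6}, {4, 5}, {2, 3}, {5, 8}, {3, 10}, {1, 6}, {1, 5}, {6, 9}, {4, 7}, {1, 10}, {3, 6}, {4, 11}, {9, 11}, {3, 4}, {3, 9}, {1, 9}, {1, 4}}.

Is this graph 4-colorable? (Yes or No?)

The chromatic number is 3. 1, 4, 5 are mutually adjacent, so at least 3 colors are needed.
3 colors suffice: 1=b, 2=c, 3=b, 4=a, 5=c, 6=a, 7=b, 8=b, 9=c, 10=a, 11=b.
Since 4 ≥ 3, a proper 4-coloring certainly exists.

Yes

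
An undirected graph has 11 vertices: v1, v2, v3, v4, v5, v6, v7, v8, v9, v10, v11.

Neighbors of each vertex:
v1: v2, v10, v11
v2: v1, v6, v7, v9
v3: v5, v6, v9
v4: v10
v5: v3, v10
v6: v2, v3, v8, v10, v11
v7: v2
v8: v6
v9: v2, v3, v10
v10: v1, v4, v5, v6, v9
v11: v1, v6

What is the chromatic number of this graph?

2

v6 and v11 are adjacent, so at least 2 colors are needed.
2 colors suffice: color red → {v1, v4, v5, v6, v7, v9}; color blue → {v2, v3, v8, v10, v11}. Each edge has distinct colors on its endpoints.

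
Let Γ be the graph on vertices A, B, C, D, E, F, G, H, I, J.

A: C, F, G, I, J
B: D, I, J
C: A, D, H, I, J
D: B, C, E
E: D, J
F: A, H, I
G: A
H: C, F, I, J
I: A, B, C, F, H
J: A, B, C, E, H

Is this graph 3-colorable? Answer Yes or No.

The chromatic number is 3. C, H, I are pairwise adjacent, so at least 3 colors are needed.
3 colors suffice: color 1 → {B, C, E, F, G}; color 2 → {A, D, H}; color 3 → {I, J}.
That is already a proper 3-coloring.

Yes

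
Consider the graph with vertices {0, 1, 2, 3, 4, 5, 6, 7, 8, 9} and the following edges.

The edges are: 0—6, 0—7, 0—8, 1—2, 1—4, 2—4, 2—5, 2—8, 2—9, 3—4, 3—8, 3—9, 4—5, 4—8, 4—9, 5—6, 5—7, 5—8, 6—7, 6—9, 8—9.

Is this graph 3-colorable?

No

3, 4, 8, 9 are pairwise adjacent (a clique of size 4), so at least 4 colors are needed.
So 3 colors are not enough.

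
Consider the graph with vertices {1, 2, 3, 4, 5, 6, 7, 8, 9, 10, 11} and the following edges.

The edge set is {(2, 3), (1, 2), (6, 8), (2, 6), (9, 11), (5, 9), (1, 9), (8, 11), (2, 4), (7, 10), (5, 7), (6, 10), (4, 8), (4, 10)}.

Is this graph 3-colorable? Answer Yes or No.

Yes

The chromatic number is 3. The cycle 7-10-4-8-11-9-5-7 has odd length 7, so it cannot be 2-colored; at least 3 colors are needed.
A valid assignment using 3 colors: 1=blue, 2=red, 3=blue, 4=blue, 5=blue, 6=blue, 7=green, 8=red, 9=red, 10=red, 11=blue.
That is already a proper 3-coloring.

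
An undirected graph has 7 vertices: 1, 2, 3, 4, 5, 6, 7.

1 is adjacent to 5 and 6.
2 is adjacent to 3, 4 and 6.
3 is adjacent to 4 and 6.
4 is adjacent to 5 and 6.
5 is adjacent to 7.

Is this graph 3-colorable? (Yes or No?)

2, 3, 4, 6 are pairwise adjacent (a clique of size 4), so at least 4 colors are needed.
So 3 colors are not enough.

No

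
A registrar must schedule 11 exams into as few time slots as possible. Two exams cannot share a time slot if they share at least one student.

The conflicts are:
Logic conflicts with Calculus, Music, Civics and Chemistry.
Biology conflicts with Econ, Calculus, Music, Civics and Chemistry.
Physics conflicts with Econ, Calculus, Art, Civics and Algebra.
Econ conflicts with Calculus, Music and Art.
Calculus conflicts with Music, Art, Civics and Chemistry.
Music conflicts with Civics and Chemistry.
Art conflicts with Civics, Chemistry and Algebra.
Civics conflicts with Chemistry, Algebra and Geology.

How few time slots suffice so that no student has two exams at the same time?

Logic, Calculus, Music, Civics, Chemistry are mutually in conflict, so at least 5 time slots are needed.
5 time slots suffice: Logic=5, Biology=5, Physics=3, Econ=1, Calculus=2, Music=4, Art=4, Civics=1, Chemistry=3, Algebra=2, Geology=2. Every pair that conflicts lands in different time slots.

5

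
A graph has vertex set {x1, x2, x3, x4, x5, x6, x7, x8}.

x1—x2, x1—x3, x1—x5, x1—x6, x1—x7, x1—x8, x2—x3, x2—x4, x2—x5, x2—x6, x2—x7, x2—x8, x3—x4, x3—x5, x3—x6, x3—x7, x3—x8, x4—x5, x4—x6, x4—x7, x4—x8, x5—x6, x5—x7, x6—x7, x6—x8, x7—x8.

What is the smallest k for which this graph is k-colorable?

x2, x3, x4, x5, x6, x7 are pairwise adjacent (a clique of size 6), so at least 6 colors are needed.
6 colors suffice: color 1 → {x3}; color 2 → {x2}; color 3 → {x7}; color 4 → {x6}; color 5 → {x5, x8}; color 6 → {x1, x4}. Each edge has distinct colors on its endpoints.

6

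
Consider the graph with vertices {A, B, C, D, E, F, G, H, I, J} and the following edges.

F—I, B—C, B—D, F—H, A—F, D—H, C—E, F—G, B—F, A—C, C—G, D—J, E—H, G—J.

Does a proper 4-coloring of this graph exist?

The chromatic number is 3. The cycle D-J-G-C-B-D has odd length 5, so it cannot be 2-colored; at least 3 colors are needed.
3 colors suffice: color red → {C, D, F}; color blue → {A, B, G, H, I}; color green → {E, J}.
Since 4 ≥ 3, a proper 4-coloring certainly exists.

Yes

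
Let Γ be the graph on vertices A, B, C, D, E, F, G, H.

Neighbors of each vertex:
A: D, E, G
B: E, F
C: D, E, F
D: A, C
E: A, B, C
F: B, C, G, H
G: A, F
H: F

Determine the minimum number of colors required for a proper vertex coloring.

3

The cycle F-G-A-D-C-F has odd length 5, so it cannot be 2-colored; at least 3 colors are needed.
A valid assignment using 3 colors: A=1, B=2, C=2, D=3, E=3, F=1, G=2, H=2. No two adjacent vertices share a color.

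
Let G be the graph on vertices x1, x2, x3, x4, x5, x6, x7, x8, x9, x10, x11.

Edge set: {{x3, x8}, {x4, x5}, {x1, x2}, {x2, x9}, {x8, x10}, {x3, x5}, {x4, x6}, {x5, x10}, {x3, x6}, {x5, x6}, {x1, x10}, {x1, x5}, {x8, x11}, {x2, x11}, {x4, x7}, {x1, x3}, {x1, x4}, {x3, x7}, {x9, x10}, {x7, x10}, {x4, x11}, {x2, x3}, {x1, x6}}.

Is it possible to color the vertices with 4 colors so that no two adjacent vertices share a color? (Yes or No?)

The chromatic number is 4. x1, x4, x5, x6 are pairwise adjacent (a clique of size 4), so at least 4 colors are needed.
A valid assignment using 4 colors: x1=R, x2=G, x3=B, x4=B, x5=G, x6=Y, x7=R, x8=R, x9=R, x10=B, x11=Y.
That is already a proper 4-coloring.

Yes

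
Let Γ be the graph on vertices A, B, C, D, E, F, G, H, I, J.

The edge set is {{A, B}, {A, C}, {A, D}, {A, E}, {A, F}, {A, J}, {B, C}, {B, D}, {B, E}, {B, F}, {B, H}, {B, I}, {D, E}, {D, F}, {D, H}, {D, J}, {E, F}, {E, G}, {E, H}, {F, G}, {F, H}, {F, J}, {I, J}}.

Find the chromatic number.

5

A, B, D, E, F are mutually adjacent (a clique of size 5), so at least 5 colors are needed.
5 colors suffice: A=3, B=1, C=2, D=5, E=4, F=2, G=1, H=3, I=2, J=1. No two adjacent vertices share a color.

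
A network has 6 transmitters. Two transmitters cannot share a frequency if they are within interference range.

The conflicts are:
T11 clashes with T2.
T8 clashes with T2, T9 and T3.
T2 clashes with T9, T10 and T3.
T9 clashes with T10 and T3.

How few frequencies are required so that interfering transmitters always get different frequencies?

T8, T2, T9, T3 are mutually in conflict, so at least 4 frequencies are needed.
4 frequencies suffice: frequency 1 → {T2}; frequency 2 → {T11, T9}; frequency 3 → {T8, T10}; frequency 4 → {T3}. No two conflicting transmitters share a frequency.

4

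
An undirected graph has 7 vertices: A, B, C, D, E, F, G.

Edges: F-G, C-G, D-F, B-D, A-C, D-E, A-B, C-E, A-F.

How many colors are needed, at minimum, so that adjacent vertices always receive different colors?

The cycle D-B-A-C-E-D has odd length 5, so it cannot be 2-colored; at least 3 colors are needed.
A valid assignment using 3 colors: A=1, B=2, C=2, D=1, E=3, F=2, G=1. No two adjacent vertices share a color.

3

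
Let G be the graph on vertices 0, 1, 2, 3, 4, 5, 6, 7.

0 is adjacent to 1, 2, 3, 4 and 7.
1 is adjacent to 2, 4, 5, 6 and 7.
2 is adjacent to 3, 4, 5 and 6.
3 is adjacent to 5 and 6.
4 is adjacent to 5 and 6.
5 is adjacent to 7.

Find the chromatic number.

4

1, 2, 4, 5 form a clique, so at least 4 colors are needed.
4 colors suffice: color a → {1, 3}; color b → {2, 7}; color c → {0, 5, 6}; color d → {4}. Every edge joins two different colors.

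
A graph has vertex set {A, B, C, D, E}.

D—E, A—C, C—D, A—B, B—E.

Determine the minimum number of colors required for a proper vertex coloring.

3

The cycle E-B-A-C-D-E has odd length 5, so it cannot be 2-colored; at least 3 colors are needed.
One proper 3-coloring: A=1, B=2, C=2, D=3, E=1. No two adjacent vertices share a color.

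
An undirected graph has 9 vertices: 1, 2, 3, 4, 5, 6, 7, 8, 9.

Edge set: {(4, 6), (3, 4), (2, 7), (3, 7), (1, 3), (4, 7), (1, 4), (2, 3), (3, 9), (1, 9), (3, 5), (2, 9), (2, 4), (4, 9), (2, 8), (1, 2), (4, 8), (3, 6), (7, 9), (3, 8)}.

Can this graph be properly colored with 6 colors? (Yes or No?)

The chromatic number is 5. 1, 2, 3, 4, 9 form a clique, so at least 5 colors are needed.
5 colors suffice: 1=e, 2=c, 3=a, 4=b, 5=b, 6=c, 7=e, 8=d, 9=d.
Since 6 ≥ 5, a proper 6-coloring certainly exists.

Yes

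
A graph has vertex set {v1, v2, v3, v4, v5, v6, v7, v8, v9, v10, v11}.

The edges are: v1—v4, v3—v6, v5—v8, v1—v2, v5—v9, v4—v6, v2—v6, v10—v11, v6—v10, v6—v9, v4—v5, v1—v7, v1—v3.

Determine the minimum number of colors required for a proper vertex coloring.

v1 and v7 are adjacent, so at least 2 colors are needed.
2 colors suffice: color 1 → {v1, v5, v6, v11}; color 2 → {v2, v3, v4, v7, v8, v9, v10}. Every edge joins two different colors.

2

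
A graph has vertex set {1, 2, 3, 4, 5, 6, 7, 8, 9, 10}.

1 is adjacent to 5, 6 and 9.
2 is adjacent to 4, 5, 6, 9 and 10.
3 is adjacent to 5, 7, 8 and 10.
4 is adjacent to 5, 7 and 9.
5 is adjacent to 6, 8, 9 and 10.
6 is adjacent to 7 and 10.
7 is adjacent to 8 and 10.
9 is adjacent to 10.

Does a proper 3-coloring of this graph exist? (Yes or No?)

No

2, 5, 6, 10 form a clique, so at least 4 colors are needed.
So 3 colors are not enough.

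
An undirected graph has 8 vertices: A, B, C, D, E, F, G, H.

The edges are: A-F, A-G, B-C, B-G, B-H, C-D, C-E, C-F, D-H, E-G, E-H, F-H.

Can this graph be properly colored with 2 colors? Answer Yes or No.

The cycle G-B-C-F-A-G has odd length 5, so it cannot be 2-colored; at least 3 colors are needed.
So 2 colors are not enough.

No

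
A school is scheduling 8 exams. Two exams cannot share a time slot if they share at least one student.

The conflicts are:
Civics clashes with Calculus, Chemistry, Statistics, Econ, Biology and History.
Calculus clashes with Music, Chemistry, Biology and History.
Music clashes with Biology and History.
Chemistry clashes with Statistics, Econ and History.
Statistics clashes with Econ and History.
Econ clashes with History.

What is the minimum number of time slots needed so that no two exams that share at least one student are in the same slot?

5

Civics, Chemistry, Statistics, Econ, History all conflict with each other, so at least 5 time slots are needed.
5 time slots suffice: time slot 1 → {Biology, History}; time slot 2 → {Civics, Music}; time slot 3 → {Calculus, Econ}; time slot 4 → {Chemistry}; time slot 5 → {Statistics}. Each listed conflict is separated.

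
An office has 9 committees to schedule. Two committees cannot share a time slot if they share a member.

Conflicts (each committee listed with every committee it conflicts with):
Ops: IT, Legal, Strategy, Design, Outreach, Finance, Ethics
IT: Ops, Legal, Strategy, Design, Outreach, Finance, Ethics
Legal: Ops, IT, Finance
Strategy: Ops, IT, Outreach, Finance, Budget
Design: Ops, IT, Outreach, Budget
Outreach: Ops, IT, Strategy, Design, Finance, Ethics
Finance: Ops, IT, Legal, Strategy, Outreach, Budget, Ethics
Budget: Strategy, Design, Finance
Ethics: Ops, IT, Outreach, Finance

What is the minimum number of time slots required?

5

Ops, IT, Outreach, Finance, Ethics are mutually in conflict, so at least 5 time slots are needed.
5 time slots suffice: Ops=1, IT=3, Legal=4, Strategy=5, Design=2, Outreach=4, Finance=2, Budget=1, Ethics=5. No two conflicting committees share a time slot.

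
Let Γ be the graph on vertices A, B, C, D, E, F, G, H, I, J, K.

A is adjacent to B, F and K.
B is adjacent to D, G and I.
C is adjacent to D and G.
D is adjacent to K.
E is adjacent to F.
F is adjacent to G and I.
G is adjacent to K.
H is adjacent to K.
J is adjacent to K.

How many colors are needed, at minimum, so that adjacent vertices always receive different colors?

2

C and D are adjacent, so at least 2 colors are needed.
2 colors suffice: color red → {B, C, F, K}; color blue → {A, D, E, G, H, I, J}. Every edge joins two different colors.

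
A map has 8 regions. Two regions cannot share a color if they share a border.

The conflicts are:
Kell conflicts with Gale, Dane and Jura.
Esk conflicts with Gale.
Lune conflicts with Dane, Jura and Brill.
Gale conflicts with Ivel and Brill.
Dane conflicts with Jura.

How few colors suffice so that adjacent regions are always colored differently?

Kell, Dane, Jura are mutually in conflict, so at least 3 colors are needed.
A valid assignment using 3 colors: Kell=2, Esk=2, Lune=2, Gale=1, Dane=1, Jura=3, Ivel=2, Brill=3. Each listed conflict is separated.

3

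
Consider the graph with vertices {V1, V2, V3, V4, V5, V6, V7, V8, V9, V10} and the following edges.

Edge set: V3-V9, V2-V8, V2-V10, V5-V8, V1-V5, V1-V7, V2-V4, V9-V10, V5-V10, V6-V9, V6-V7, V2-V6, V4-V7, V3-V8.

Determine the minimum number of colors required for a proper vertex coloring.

3

The cycle V9-V10-V5-V8-V3-V9 has odd length 5, so it cannot be 2-colored; at least 3 colors are needed.
3 colors suffice: V1=blue, V2=red, V3=green, V4=blue, V5=red, V6=blue, V7=red, V8=blue, V9=red, V10=blue. Every edge joins two different colors.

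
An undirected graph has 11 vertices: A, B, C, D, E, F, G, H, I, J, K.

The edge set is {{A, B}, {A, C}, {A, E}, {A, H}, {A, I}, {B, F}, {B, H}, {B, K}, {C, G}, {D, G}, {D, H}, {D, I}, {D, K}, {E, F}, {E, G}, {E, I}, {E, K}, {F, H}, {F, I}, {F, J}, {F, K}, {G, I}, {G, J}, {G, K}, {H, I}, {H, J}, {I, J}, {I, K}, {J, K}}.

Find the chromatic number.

F, H, I, J are pairwise adjacent (a clique of size 4), so at least 4 colors are needed.
One proper 4-coloring: A=3, B=1, C=1, D=4, E=4, F=3, G=3, H=2, I=1, J=4, K=2. No two adjacent vertices share a color.

4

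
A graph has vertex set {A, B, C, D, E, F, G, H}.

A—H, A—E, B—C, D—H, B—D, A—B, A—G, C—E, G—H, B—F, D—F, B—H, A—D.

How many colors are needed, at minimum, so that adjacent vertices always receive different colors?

4

A, B, D, H are pairwise adjacent (a clique of size 4), so at least 4 colors are needed.
One proper 4-coloring: A=1, B=2, C=1, D=4, E=2, F=1, G=2, H=3. Each edge has distinct colors on its endpoints.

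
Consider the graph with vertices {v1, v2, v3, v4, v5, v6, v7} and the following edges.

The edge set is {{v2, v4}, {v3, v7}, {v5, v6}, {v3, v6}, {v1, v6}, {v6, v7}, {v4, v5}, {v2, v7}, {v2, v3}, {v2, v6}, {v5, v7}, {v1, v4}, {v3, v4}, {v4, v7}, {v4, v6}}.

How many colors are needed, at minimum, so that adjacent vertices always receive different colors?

v2, v3, v4, v6, v7 form a clique, so at least 5 colors are needed.
A valid assignment using 5 colors: v1=3, v2=4, v3=5, v4=1, v5=4, v6=2, v7=3. Every edge joins two different colors.

5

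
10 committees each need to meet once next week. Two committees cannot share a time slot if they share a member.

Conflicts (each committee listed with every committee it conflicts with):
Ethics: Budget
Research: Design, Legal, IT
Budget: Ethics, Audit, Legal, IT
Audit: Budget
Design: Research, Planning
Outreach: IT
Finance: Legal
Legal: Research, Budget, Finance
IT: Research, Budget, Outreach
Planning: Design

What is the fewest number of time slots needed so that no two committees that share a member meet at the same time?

2

Research and Design conflict, so at least 2 time slots are needed.
Using 2 time slots: Ethics=2, Research=1, Budget=1, Audit=2, Design=2, Outreach=1, Finance=1, Legal=2, IT=2, Planning=1. No two conflicting committees share a time slot.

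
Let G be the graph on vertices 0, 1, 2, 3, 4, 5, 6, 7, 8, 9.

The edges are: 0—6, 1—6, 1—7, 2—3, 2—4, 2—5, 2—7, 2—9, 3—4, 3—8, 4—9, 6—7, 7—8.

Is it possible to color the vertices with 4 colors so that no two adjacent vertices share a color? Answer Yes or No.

Yes

The chromatic number is 3. 1, 6, 7 are mutually adjacent, so at least 3 colors are needed.
One proper 3-coloring: 0=b, 1=c, 2=a, 3=b, 4=c, 5=b, 6=a, 7=b, 8=a, 9=b.
Since 4 ≥ 3, a proper 4-coloring certainly exists.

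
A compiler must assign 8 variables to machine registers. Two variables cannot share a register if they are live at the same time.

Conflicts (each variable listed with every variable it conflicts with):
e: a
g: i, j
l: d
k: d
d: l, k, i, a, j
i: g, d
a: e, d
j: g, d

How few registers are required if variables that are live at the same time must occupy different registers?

d and i conflict, so at least 2 registers are needed.
Using 2 registers: e=1, g=1, l=2, k=2, d=1, i=2, a=2, j=2. No two conflicting variables share a register.

2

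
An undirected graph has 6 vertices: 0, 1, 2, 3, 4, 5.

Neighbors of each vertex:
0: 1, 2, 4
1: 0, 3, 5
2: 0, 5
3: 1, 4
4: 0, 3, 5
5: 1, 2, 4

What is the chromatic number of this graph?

2

1 and 3 are adjacent, so at least 2 colors are needed.
A valid assignment using 2 colors: 0=blue, 1=red, 2=red, 3=blue, 4=red, 5=blue. Each edge has distinct colors on its endpoints.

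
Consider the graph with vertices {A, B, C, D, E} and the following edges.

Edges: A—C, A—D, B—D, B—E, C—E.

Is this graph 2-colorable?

The cycle A-D-B-E-C-A has odd length 5, so it cannot be 2-colored; at least 3 colors are needed.
So 2 colors are not enough.

No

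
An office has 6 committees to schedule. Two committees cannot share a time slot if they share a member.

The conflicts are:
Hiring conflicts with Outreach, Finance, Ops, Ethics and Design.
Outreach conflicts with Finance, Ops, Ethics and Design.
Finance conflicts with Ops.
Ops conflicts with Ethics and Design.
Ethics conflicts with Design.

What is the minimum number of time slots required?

Hiring, Outreach, Ops, Ethics, Design pairwise conflict, so at least 5 time slots are needed.
Using 5 time slots: Hiring=1, Outreach=3, Finance=4, Ops=2, Ethics=4, Design=5. Every pair that conflicts lands in different time slots.

5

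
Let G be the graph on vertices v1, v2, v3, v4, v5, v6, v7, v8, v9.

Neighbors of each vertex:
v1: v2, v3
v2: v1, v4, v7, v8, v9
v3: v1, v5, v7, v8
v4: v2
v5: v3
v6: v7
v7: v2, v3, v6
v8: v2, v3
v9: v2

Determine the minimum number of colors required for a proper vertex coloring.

2

v6 and v7 are adjacent, so at least 2 colors are needed.
2 colors suffice: color red → {v2, v3, v6}; color blue → {v1, v4, v5, v7, v8, v9}. No two adjacent vertices share a color.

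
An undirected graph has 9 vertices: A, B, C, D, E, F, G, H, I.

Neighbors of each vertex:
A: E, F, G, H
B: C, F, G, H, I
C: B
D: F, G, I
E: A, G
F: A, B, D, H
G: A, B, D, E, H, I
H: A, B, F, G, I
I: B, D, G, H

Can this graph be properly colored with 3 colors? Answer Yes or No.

B, G, H, I are mutually adjacent (a clique of size 4), so at least 4 colors are needed.
So 3 colors are not enough.

No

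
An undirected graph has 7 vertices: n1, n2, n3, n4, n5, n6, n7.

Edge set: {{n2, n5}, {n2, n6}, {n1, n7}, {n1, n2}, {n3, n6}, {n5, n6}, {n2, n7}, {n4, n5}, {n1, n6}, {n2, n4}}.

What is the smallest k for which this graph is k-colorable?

3

n2, n5, n6 are mutually adjacent, so at least 3 colors are needed.
3 colors suffice: n1=3, n2=1, n3=1, n4=2, n5=3, n6=2, n7=2. No two adjacent vertices share a color.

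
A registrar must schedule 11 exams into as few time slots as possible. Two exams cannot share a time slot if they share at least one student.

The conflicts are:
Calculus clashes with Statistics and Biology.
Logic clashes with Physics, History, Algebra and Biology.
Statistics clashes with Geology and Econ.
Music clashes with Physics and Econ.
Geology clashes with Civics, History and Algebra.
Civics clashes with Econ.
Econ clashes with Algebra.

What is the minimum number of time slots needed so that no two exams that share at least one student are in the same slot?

3

The cycle Econ-Algebra-Logic-Physics-Music-Econ has odd length 5, so it cannot be 2-colored; at least 3 time slots are needed.
Using 3 time slots: Calculus=1, Logic=1, Statistics=2, Music=2, Geology=1, Civics=2, Physics=3, History=2, Econ=1, Algebra=2, Biology=2. Every pair that conflicts lands in different time slots.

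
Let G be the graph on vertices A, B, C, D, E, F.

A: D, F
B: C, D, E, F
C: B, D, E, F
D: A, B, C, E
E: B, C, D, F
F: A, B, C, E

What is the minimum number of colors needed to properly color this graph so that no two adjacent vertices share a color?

B, C, D, E are mutually adjacent (a clique of size 4), so at least 4 colors are needed.
One proper 4-coloring: A=red, B=green, C=red, D=blue, E=yellow, F=blue. Every edge joins two different colors.

4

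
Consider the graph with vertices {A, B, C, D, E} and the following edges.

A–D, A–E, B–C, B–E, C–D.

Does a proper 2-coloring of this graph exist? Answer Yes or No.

No

The cycle C-B-E-A-D-C has odd length 5, so it cannot be 2-colored; at least 3 colors are needed.
So 2 colors are not enough.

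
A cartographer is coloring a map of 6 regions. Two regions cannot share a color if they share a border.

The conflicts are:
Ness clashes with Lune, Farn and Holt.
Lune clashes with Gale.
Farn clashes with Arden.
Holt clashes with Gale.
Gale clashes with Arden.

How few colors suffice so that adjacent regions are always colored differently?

3

The cycle Ness-Lune-Gale-Arden-Farn-Ness has odd length 5, so it cannot be 2-colored; at least 3 colors are needed.
3 colors suffice: color 1 → {Ness, Gale}; color 2 → {Lune, Farn, Holt}; color 3 → {Arden}. No two conflicting regions share a color.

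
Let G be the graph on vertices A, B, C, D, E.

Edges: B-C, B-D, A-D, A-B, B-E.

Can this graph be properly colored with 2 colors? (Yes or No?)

No

A, B, D are mutually adjacent, so at least 3 colors are needed.
So 2 colors are not enough.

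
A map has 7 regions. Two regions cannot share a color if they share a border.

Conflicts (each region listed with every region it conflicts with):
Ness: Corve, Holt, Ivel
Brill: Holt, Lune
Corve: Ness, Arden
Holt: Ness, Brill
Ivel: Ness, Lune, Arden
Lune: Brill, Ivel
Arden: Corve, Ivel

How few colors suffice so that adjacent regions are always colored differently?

The cycle Ness-Ivel-Lune-Brill-Holt-Ness has odd length 5, so it cannot be 2-colored; at least 3 colors are needed.
3 colors suffice: color 1 → {Ness, Lune, Arden}; color 2 → {Brill, Corve, Ivel}; color 3 → {Holt}. Every pair that conflicts lands in different colors.

3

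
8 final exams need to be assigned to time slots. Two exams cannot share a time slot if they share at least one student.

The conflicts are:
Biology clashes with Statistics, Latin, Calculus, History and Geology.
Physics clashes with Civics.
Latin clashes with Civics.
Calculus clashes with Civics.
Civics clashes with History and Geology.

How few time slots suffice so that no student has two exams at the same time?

2

Biology and Statistics conflict, so at least 2 time slots are needed.
2 time slots suffice: Biology=1, Statistics=2, Physics=2, Latin=2, Calculus=2, Civics=1, History=2, Geology=2. Every pair that conflicts lands in different time slots.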